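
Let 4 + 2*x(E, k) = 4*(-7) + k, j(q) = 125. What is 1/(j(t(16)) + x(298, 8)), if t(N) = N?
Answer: 1/113 ≈ 0.0088496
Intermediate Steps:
x(E, k) = -16 + k/2 (x(E, k) = -2 + (4*(-7) + k)/2 = -2 + (-28 + k)/2 = -2 + (-14 + k/2) = -16 + k/2)
1/(j(t(16)) + x(298, 8)) = 1/(125 + (-16 + (½)*8)) = 1/(125 + (-16 + 4)) = 1/(125 - 12) = 1/113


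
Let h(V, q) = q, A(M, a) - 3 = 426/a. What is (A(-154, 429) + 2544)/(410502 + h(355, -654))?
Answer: 364363/58608264 ≈ 0.0062169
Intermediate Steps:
A(M, a) = 3 + 426/a
(A(-154, 429) + 2544)/(410502 + h(355, -654)) = ((3 + 426/429) + 2544)/(410502 - 654) = ((3 + 426*(1/429)) + 2544)/409848 = ((3 + 142/143) + 2544)*(1/409848) = (571/143 + 2544)*(1/409848) = (364363/143)*(1/409848) = 364363/58608264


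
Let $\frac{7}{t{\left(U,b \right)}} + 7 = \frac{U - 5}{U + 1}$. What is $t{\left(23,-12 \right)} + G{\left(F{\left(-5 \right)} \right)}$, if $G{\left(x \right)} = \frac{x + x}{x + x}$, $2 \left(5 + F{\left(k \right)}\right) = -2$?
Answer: $- \frac{3}{25} \approx -0.12$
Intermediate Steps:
$t{\left(U,b \right)} = \frac{7}{-7 + \frac{-5 + U}{1 + U}}$ ($t{\left(U,b \right)} = \frac{7}{-7 + \frac{U - 5}{U + 1}} = \frac{7}{-7 + \frac{-5 + U}{1 + U}}$)
$F{\left(k \right)} = -6$ ($F{\left(k \right)} = -5 + \frac{1}{2} \left(-2\right) = -5 - 1 = -6$)
$G{\left(x \right)} = 1$ ($G{\left(x \right)} = \frac{2 x}{2 x} = 2 x \frac{1}{2 x} = 1$)
$t{\left(23,-12 \right)} + G{\left(F{\left(-5 \right)} \right)} = \frac{7 \left(-1 - 23\right)}{6 \left(2 + 23\right)} + 1 = \frac{7 \left(-1 - 23\right)}{6 \cdot 25} + 1 = \frac{7}{6} \cdot \frac{1}{25} \left(-24\right) + 1 = - \frac{28}{25} + 1 = - \frac{3}{25}$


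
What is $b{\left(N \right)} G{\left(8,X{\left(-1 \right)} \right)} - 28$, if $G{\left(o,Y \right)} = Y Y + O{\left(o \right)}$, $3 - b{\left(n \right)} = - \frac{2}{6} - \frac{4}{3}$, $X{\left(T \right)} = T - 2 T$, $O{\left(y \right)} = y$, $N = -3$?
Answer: $14$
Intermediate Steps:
$X{\left(T \right)} = - T$
$b{\left(n \right)} = \frac{14}{3}$ ($b{\left(n \right)} = 3 - \left(- \frac{2}{6} - \frac{4}{3}\right) = 3 - \left(\left(-2\right) \frac{1}{6} - \frac{4}{3}\right) = 3 - \left(- \frac{1}{3} - \frac{4}{3}\right) = 3 - - \frac{5}{3} = 3 + \frac{5}{3} = \frac{14}{3}$)
$G{\left(o,Y \right)} = o + Y^{2}$ ($G{\left(o,Y \right)} = Y Y + o = Y^{2} + o = o + Y^{2}$)
$b{\left(N \right)} G{\left(8,X{\left(-1 \right)} \right)} - 28 = \frac{14 \left(8 + \left(\left(-1\right) \left(-1\right)\right)^{2}\right)}{3} - 28 = \frac{14 \left(8 + 1^{2}\right)}{3} - 28 = \frac{14 \left(8 + 1\right)}{3} - 28 = \frac{14}{3} \cdot 9 - 28 = 42 - 28 = 14$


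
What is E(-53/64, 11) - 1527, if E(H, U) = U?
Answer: -1516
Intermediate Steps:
E(-53/64, 11) - 1527 = 11 - 1527 = -1516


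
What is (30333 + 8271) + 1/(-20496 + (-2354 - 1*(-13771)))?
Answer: 350485715/9079 ≈ 38604.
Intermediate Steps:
(30333 + 8271) + 1/(-20496 + (-2354 - 1*(-13771))) = 38604 + 1/(-20496 + (-2354 + 13771)) = 38604 + 1/(-20496 + 11417) = 38604 + 1/(-9079) = 38604 - 1/9079 = 350485715/9079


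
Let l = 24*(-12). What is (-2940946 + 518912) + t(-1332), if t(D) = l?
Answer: -2422322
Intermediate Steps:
l = -288
t(D) = -288
(-2940946 + 518912) + t(-1332) = (-2940946 + 518912) - 288 = -2422034 - 288 = -2422322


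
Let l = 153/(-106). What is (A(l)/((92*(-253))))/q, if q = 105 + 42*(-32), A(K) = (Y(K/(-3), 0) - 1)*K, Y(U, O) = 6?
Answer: -255/1018976728 ≈ -2.5025e-7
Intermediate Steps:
l = -153/106 (l = 153*(-1/106) = -153/106 ≈ -1.4434)
A(K) = 5*K (A(K) = (6 - 1)*K = 5*K)
q = -1239 (q = 105 - 1344 = -1239)
(A(l)/((92*(-253))))/q = ((5*(-153/106))/((92*(-253))))/(-1239) = -765/106/(-23276)*(-1/1239) = -765/106*(-1/23276)*(-1/1239) = (765/2467256)*(-1/1239) = -255/1018976728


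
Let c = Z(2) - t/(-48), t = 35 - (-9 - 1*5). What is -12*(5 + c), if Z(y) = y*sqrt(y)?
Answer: -289/4 - 24*sqrt(2) ≈ -106.19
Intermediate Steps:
Z(y) = y**(3/2)
t = 49 (t = 35 - (-9 - 5) = 35 - 1*(-14) = 35 + 14 = 49)
c = 49/48 + 2*sqrt(2) (c = 2**(3/2) - 49/(-48) = 2*sqrt(2) - 49*(-1)/48 = 2*sqrt(2) - 1*(-49/48) = 2*sqrt(2) + 49/48 = 49/48 + 2*sqrt(2) ≈ 3.8493)
-12*(5 + c) = -12*(5 + (49/48 + 2*sqrt(2))) = -12*(289/48 + 2*sqrt(2)) = -289/4 - 24*sqrt(2)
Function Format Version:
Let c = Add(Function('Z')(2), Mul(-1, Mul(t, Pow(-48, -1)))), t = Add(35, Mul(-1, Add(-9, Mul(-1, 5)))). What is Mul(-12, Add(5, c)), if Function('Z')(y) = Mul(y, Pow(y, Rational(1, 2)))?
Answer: Add(Rational(-289, 4), Mul(-24, Pow(2, Rational(1, 2)))) ≈ -106.19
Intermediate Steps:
Function('Z')(y) = Pow(y, Rational(3, 2))
t = 49 (t = Add(35, Mul(-1, Add(-9, -5))) = Add(35, Mul(-1, -14)) = Add(35, 14) = 49)
c = Add(Rational(49, 48), Mul(2, Pow(2, Rational(1, 2)))) (c = Add(Pow(2, Rational(3, 2)), Mul(-1, Mul(49, Pow(-48, -1)))) = Add(Mul(2, Pow(2, Rational(1, 2))), Mul(-1, Mul(49, Rational(-1, 48)))) = Add(Mul(2, Pow(2, Rational(1, 2))), Mul(-1, Rational(-49, 48))) = Add(Mul(2, Pow(2, Rational(1, 2))), Rational(49, 48)) = Add(Rational(49, 48), Mul(2, Pow(2, Rational(1, 2)))) ≈ 3.8493)
Mul(-12, Add(5, c)) = Mul(-12, Add(5, Add(Rational(49, 48), Mul(2, Pow(2, Rational(1, 2)))))) = Mul(-12, Add(Rational(289, 48), Mul(2, Pow(2, Rational(1, 2))))) = Add(Rational(-289, 4), Mul(-24, Pow(2, Rational(1, 2))))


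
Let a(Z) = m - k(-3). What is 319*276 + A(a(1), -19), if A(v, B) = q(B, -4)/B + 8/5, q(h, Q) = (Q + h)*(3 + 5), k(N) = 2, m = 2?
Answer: 8365252/95 ≈ 88055.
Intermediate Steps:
a(Z) = 0 (a(Z) = 2 - 1*2 = 2 - 2 = 0)
q(h, Q) = 8*Q + 8*h (q(h, Q) = (Q + h)*8 = 8*Q + 8*h)
A(v, B) = 8/5 + (-32 + 8*B)/B (A(v, B) = (8*(-4) + 8*B)/B + 8/5 = (-32 + 8*B)/B + 8*(⅕) = (-32 + 8*B)/B + 8/5 = 8/5 + (-32 + 8*B)/B)
319*276 + A(a(1), -19) = 319*276 + (48/5 - 32/(-19)) = 88044 + (48/5 - 32*(-1/19)) = 88044 + (48/5 + 32/19) = 88044 + 1072/95 = 8365252/95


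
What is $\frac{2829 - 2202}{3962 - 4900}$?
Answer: $- \frac{627}{938} \approx -0.66844$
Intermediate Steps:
$\frac{2829 - 2202}{3962 - 4900} = \frac{627}{-938} = 627 \left(- \frac{1}{938}\right) = - \frac{627}{938}$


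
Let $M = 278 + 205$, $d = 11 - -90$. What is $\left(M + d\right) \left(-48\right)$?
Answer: $-28032$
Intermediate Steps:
$d = 101$ ($d = 11 + 90 = 101$)
$M = 483$
$\left(M + d\right) \left(-48\right) = \left(483 + 101\right) \left(-48\right) = 584 \left(-48\right) = -28032$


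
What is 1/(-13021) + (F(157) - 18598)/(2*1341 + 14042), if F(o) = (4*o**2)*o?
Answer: 100658662865/108881602 ≈ 924.48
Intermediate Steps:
F(o) = 4*o**3
1/(-13021) + (F(157) - 18598)/(2*1341 + 14042) = 1/(-13021) + (4*157**3 - 18598)/(2*1341 + 14042) = -1/13021 + (4*3869893 - 18598)/(2682 + 14042) = -1/13021 + (15479572 - 18598)/16724 = -1/13021 + 15460974*(1/16724) = -1/13021 + 7730487/8362 = 100658662865/108881602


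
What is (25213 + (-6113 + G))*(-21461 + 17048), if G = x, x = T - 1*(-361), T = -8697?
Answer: -47501532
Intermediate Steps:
x = -8336 (x = -8697 - 1*(-361) = -8697 + 361 = -8336)
G = -8336
(25213 + (-6113 + G))*(-21461 + 17048) = (25213 + (-6113 - 8336))*(-21461 + 17048) = (25213 - 14449)*(-4413) = 10764*(-4413) = -47501532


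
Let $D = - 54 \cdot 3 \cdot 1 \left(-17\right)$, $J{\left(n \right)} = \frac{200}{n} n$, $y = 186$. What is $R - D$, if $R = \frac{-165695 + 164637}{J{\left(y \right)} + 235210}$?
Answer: $- \frac{324160099}{117705} \approx -2754.0$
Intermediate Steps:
$J{\left(n \right)} = 200$
$D = 2754$ ($D = \left(-54\right) 3 \left(-17\right) = \left(-162\right) \left(-17\right) = 2754$)
$R = - \frac{529}{117705}$ ($R = \frac{-165695 + 164637}{200 + 235210} = - \frac{1058}{235410} = \left(-1058\right) \frac{1}{235410} = - \frac{529}{117705} \approx -0.0044943$)
$R - D = - \frac{529}{117705} - 2754 = - \frac{324160099}{117705}$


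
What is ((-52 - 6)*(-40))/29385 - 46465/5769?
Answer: -30044221/3767157 ≈ -7.9753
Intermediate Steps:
((-52 - 6)*(-40))/29385 - 46465/5769 = -58*(-40)*(1/29385) - 46465*1/5769 = 2320*(1/29385) - 46465/5769 = 464/5877 - 46465/5769 = -30044221/3767157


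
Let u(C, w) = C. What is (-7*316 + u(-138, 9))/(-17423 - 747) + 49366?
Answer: 89698257/1817 ≈ 49366.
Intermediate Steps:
(-7*316 + u(-138, 9))/(-17423 - 747) + 49366 = (-7*316 - 138)/(-17423 - 747) + 49366 = (-2212 - 138)/(-18170) + 49366 = -2350*(-1/18170) + 49366 = 235/1817 + 49366 = 89698257/1817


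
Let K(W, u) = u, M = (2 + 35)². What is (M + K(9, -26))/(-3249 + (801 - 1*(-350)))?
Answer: -1343/2098 ≈ -0.64013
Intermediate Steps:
M = 1369 (M = 37² = 1369)
(M + K(9, -26))/(-3249 + (801 - 1*(-350))) = (1369 - 26)/(-3249 + (801 - 1*(-350))) = 1343/(-3249 + (801 + 350)) = 1343/(-3249 + 1151) = 1343/(-2098) = 1343*(-1/2098) = -1343/2098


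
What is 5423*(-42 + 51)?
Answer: 48807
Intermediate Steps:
5423*(-42 + 51) = 5423*9 = 48807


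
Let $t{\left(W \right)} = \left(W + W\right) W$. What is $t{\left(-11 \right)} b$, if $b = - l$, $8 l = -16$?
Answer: $484$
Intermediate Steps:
$l = -2$ ($l = \frac{1}{8} \left(-16\right) = -2$)
$b = 2$ ($b = \left(-1\right) \left(-2\right) = 2$)
$t{\left(W \right)} = 2 W^{2}$ ($t{\left(W \right)} = 2 W W = 2 W^{2}$)
$t{\left(-11 \right)} b = 2 \left(-11\right)^{2} \cdot 2 = 2 \cdot 121 \cdot 2 = 242 \cdot 2 = 484$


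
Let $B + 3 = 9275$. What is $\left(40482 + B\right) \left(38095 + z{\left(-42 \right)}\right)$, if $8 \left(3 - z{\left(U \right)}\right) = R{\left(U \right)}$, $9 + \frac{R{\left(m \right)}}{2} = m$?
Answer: $\frac{3792324511}{2} \approx 1.8962 \cdot 10^{9}$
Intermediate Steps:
$B = 9272$ ($B = -3 + 9275 = 9272$)
$R{\left(m \right)} = -18 + 2 m$
$z{\left(U \right)} = \frac{21}{4} - \frac{U}{4}$ ($z{\left(U \right)} = 3 - \frac{-18 + 2 U}{8} = 3 - \left(- \frac{9}{4} + \frac{U}{4}\right) = \frac{21}{4} - \frac{U}{4}$)
$\left(40482 + B\right) \left(38095 + z{\left(-42 \right)}\right) = \left(40482 + 9272\right) \left(38095 + \left(\frac{21}{4} - - \frac{21}{2}\right)\right) = 49754 \left(38095 + \left(\frac{21}{4} + \frac{21}{2}\right)\right) = 49754 \left(38095 + \frac{63}{4}\right) = 49754 \cdot \frac{152443}{4} = \frac{3792324511}{2}$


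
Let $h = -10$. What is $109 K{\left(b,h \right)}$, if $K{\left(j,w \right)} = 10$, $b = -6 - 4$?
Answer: $1090$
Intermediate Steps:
$b = -10$ ($b = -6 - 4 = -10$)
$109 K{\left(b,h \right)} = 109 \cdot 10 = 1090$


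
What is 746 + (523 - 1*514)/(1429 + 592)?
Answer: 1507675/2021 ≈ 746.00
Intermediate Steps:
746 + (523 - 1*514)/(1429 + 592) = 746 + (523 - 514)/2021 = 746 + (1/2021)*9 = 746 + 9/2021 = 1507675/2021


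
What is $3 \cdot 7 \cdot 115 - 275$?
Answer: $2140$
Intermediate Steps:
$3 \cdot 7 \cdot 115 - 275 = 21 \cdot 115 - 275 = 2415 - 275 = 2140$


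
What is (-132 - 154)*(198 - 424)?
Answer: 64636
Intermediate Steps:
(-132 - 154)*(198 - 424) = -286*(-226) = 64636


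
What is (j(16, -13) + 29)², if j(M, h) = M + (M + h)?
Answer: 2304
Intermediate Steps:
j(M, h) = h + 2*M
(j(16, -13) + 29)² = ((-13 + 2*16) + 29)² = ((-13 + 32) + 29)² = (19 + 29)² = 48² = 2304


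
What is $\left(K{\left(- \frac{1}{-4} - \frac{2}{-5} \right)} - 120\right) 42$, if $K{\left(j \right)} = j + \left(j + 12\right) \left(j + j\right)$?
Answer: $- \frac{432201}{100} \approx -4322.0$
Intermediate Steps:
$K{\left(j \right)} = j + 2 j \left(12 + j\right)$ ($K{\left(j \right)} = j + \left(12 + j\right) 2 j = j + 2 j \left(12 + j\right)$)
$\left(K{\left(- \frac{1}{-4} - \frac{2}{-5} \right)} - 120\right) 42 = \left(\left(- \frac{1}{-4} - \frac{2}{-5}\right) \left(25 + 2 \left(- \frac{1}{-4} - \frac{2}{-5}\right)\right) - 120\right) 42 = \left(\left(\left(-1\right) \left(- \frac{1}{4}\right) - - \frac{2}{5}\right) \left(25 + 2 \left(\left(-1\right) \left(- \frac{1}{4}\right) - - \frac{2}{5}\right)\right) - 120\right) 42 = \left(\left(\frac{1}{4} + \frac{2}{5}\right) \left(25 + 2 \left(\frac{1}{4} + \frac{2}{5}\right)\right) - 120\right) 42 = \left(\frac{13 \left(25 + 2 \cdot \frac{13}{20}\right)}{20} - 120\right) 42 = \left(\frac{13 \left(25 + \frac{13}{10}\right)}{20} - 120\right) 42 = \left(\frac{13}{20} \cdot \frac{263}{10} - 120\right) 42 = \left(\frac{3419}{200} - 120\right) 42 = \left(- \frac{20581}{200}\right) 42 = - \frac{432201}{100}$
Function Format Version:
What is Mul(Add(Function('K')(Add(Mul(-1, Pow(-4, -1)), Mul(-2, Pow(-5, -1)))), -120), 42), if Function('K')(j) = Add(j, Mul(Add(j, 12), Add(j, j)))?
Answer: Rational(-432201, 100) ≈ -4322.0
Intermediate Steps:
Function('K')(j) = Add(j, Mul(2, j, Add(12, j))) (Function('K')(j) = Add(j, Mul(Add(12, j), Mul(2, j))) = Add(j, Mul(2, j, Add(12, j))))
Mul(Add(Function('K')(Add(Mul(-1, Pow(-4, -1)), Mul(-2, Pow(-5, -1)))), -120), 42) = Mul(Add(Mul(Add(Mul(-1, Pow(-4, -1)), Mul(-2, Pow(-5, -1))), Add(25, Mul(2, Add(Mul(-1, Pow(-4, -1)), Mul(-2, Pow(-5, -1)))))), -120), 42) = Mul(Add(Mul(Add(Mul(-1, Rational(-1, 4)), Mul(-2, Rational(-1, 5))), Add(25, Mul(2, Add(Mul(-1, Rational(-1, 4)), Mul(-2, Rational(-1, 5)))))), -120), 42) = Mul(Add(Mul(Add(Rational(1, 4), Rational(2, 5)), Add(25, Mul(2, Add(Rational(1, 4), Rational(2, 5))))), -120), 42) = Mul(Add(Mul(Rational(13, 20), Add(25, Mul(2, Rational(13, 20)))), -120), 42) = Mul(Add(Mul(Rational(13, 20), Add(25, Rational(13, 10))), -120), 42) = Mul(Add(Mul(Rational(13, 20), Rational(263, 10)), -120), 42) = Mul(Add(Rational(3419, 200), -120), 42) = Mul(Rational(-20581, 200), 42) = Rational(-432201, 100)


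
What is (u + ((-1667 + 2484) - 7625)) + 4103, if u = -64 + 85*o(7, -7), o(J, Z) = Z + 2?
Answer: -3194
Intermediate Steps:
o(J, Z) = 2 + Z
u = -489 (u = -64 + 85*(2 - 7) = -64 + 85*(-5) = -64 - 425 = -489)
(u + ((-1667 + 2484) - 7625)) + 4103 = (-489 + ((-1667 + 2484) - 7625)) + 4103 = (-489 + (817 - 7625)) + 4103 = (-489 - 6808) + 4103 = -7297 + 4103 = -3194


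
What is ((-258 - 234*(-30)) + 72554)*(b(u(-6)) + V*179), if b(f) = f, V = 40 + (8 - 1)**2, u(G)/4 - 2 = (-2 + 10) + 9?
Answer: 1269611212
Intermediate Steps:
u(G) = 76 (u(G) = 8 + 4*((-2 + 10) + 9) = 8 + 4*(8 + 9) = 8 + 4*17 = 8 + 68 = 76)
V = 89 (V = 40 + 7**2 = 40 + 49 = 89)
((-258 - 234*(-30)) + 72554)*(b(u(-6)) + V*179) = ((-258 - 234*(-30)) + 72554)*(76 + 89*179) = ((-258 + 7020) + 72554)*(76 + 15931) = (6762 + 72554)*16007 = 79316*16007 = 1269611212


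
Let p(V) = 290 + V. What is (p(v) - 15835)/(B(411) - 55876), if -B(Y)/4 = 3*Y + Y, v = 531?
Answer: 7507/31226 ≈ 0.24041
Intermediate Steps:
B(Y) = -16*Y (B(Y) = -4*(3*Y + Y) = -16*Y)
(p(v) - 15835)/(B(411) - 55876) = ((290 + 531) - 15835)/(-16*411 - 55876) = (821 - 15835)/(-6576 - 55876) = -15014/(-62452) = -15014*(-1/62452) = 7507/31226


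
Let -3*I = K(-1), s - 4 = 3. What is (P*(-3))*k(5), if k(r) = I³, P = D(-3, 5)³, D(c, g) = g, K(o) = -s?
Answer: -42875/9 ≈ -4763.9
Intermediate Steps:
s = 7 (s = 4 + 3 = 7)
K(o) = -7 (K(o) = -1*7 = -7)
I = 7/3 (I = -⅓*(-7) = 7/3 ≈ 2.3333)
P = 125 (P = 5³ = 125)
k(r) = 343/27 (k(r) = (7/3)³ = 343/27)
(P*(-3))*k(5) = (125*(-3))*(343/27) = -375*343/27 = -42875/9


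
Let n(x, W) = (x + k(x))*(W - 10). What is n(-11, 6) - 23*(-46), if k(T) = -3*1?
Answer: 1114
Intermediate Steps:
k(T) = -3
n(x, W) = (-10 + W)*(-3 + x) (n(x, W) = (x - 3)*(W - 10) = (-3 + x)*(-10 + W) = (-10 + W)*(-3 + x))
n(-11, 6) - 23*(-46) = (30 - 10*(-11) - 3*6 + 6*(-11)) - 23*(-46) = (30 + 110 - 18 - 66) + 1058 = 56 + 1058 = 1114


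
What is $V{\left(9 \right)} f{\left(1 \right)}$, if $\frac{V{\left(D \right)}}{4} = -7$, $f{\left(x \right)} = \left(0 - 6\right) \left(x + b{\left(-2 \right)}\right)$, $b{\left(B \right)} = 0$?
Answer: $168$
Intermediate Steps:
$f{\left(x \right)} = - 6 x$ ($f{\left(x \right)} = \left(0 - 6\right) \left(x + 0\right) = - 6 x$)
$V{\left(D \right)} = -28$ ($V{\left(D \right)} = 4 \left(-7\right) = -28$)
$V{\left(9 \right)} f{\left(1 \right)} = - 28 \left(\left(-6\right) 1\right) = \left(-28\right) \left(-6\right) = 168$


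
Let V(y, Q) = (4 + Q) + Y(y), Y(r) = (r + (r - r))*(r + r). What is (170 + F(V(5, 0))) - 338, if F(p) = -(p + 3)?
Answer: -225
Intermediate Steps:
Y(r) = 2*r² (Y(r) = (r + 0)*(2*r) = r*(2*r) = 2*r²)
V(y, Q) = 4 + Q + 2*y² (V(y, Q) = (4 + Q) + 2*y² = 4 + Q + 2*y²)
F(p) = -3 - p (F(p) = -(3 + p) = -3 - p)
(170 + F(V(5, 0))) - 338 = (170 + (-3 - (4 + 0 + 2*5²))) - 338 = (170 + (-3 - (4 + 0 + 2*25))) - 338 = (170 + (-3 - (4 + 0 + 50))) - 338 = (170 + (-3 - 1*54)) - 338 = (170 + (-3 - 54)) - 338 = (170 - 57) - 338 = 113 - 338 = -225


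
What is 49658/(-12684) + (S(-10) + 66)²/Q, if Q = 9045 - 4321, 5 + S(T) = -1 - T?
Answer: -3079157/1069986 ≈ -2.8778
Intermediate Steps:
S(T) = -6 - T (S(T) = -5 + (-1 - T) = -6 - T)
Q = 4724
49658/(-12684) + (S(-10) + 66)²/Q = 49658/(-12684) + ((-6 - 1*(-10)) + 66)²/4724 = 49658*(-1/12684) + ((-6 + 10) + 66)²*(1/4724) = -3547/906 + (4 + 66)²*(1/4724) = -3547/906 + 70²*(1/4724) = -3547/906 + 4900*(1/4724) = -3547/906 + 1225/1181 = -3079157/1069986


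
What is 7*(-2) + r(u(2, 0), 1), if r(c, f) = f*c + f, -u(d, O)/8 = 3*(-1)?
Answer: 11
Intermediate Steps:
u(d, O) = 24 (u(d, O) = -24*(-1) = -8*(-3) = 24)
r(c, f) = f + c*f (r(c, f) = c*f + f = f + c*f)
7*(-2) + r(u(2, 0), 1) = 7*(-2) + 1*(1 + 24) = -14 + 1*25 = -14 + 25 = 11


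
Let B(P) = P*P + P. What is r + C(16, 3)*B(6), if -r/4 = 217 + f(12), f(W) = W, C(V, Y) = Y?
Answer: -790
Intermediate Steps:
B(P) = P + P² (B(P) = P² + P = P + P²)
r = -916 (r = -4*(217 + 12) = -4*229 = -916)
r + C(16, 3)*B(6) = -916 + 3*(6*(1 + 6)) = -916 + 3*(6*7) = -916 + 3*42 = -916 + 126 = -790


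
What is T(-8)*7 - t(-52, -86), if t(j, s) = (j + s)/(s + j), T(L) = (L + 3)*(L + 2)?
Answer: 209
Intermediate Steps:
T(L) = (2 + L)*(3 + L) (T(L) = (3 + L)*(2 + L) = (2 + L)*(3 + L))
t(j, s) = 1 (t(j, s) = (j + s)/(j + s) = 1)
T(-8)*7 - t(-52, -86) = (6 + (-8)² + 5*(-8))*7 - 1*1 = (6 + 64 - 40)*7 - 1 = 30*7 - 1 = 210 - 1 = 209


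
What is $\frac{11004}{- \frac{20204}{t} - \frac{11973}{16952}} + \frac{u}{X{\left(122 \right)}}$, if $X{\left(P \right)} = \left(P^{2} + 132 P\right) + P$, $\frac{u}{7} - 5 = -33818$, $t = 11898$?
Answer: $- \frac{52158290553957}{11377742570} \approx -4584.2$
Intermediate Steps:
$u = -236691$ ($u = 35 + 7 \left(-33818\right) = 35 - 236726 = -236691$)
$X{\left(P \right)} = P^{2} + 133 P$
$\frac{11004}{- \frac{20204}{t} - \frac{11973}{16952}} + \frac{u}{X{\left(122 \right)}} = \frac{11004}{- \frac{20204}{11898} - \frac{11973}{16952}} - \frac{236691}{122 \left(133 + 122\right)} = \frac{11004}{\left(-20204\right) \frac{1}{11898} - \frac{921}{1304}} - \frac{236691}{122 \cdot 255} = \frac{11004}{- \frac{10102}{5949} - \frac{921}{1304}} - \frac{236691}{31110} = \frac{11004}{- \frac{18652037}{7757496}} - \frac{4641}{610} = 11004 \left(- \frac{7757496}{18652037}\right) - \frac{4641}{610} = - \frac{85363485984}{18652037} - \frac{4641}{610} = - \frac{52158290553957}{11377742570}$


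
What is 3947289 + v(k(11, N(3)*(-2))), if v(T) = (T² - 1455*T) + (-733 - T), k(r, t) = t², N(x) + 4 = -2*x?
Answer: 3524156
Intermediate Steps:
N(x) = -4 - 2*x
v(T) = -733 + T² - 1456*T
3947289 + v(k(11, N(3)*(-2))) = 3947289 + (-733 + (((-4 - 2*3)*(-2))²)² - 1456*4*(-4 - 2*3)²) = 3947289 + (-733 + (((-4 - 6)*(-2))²)² - 1456*4*(-4 - 6)²) = 3947289 + (-733 + ((-10*(-2))²)² - 1456*(-10*(-2))²) = 3947289 + (-733 + (20²)² - 1456*20²) = 3947289 + (-733 + 400² - 1456*400) = 3947289 + (-733 + 160000 - 582400) = 3947289 - 423133 = 3524156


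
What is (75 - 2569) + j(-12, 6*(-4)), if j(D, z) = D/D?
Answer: -2493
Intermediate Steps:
j(D, z) = 1
(75 - 2569) + j(-12, 6*(-4)) = (75 - 2569) + 1 = -2494 + 1 = -2493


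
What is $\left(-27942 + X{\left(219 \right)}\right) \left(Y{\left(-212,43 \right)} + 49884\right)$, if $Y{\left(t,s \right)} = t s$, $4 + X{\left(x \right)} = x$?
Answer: $-1130374336$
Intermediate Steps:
$X{\left(x \right)} = -4 + x$
$Y{\left(t,s \right)} = s t$
$\left(-27942 + X{\left(219 \right)}\right) \left(Y{\left(-212,43 \right)} + 49884\right) = \left(-27942 + \left(-4 + 219\right)\right) \left(43 \left(-212\right) + 49884\right) = \left(-27942 + 215\right) \left(-9116 + 49884\right) = \left(-27727\right) 40768 = -1130374336$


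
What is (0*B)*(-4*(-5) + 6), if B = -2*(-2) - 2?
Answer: 0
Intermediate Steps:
B = 2 (B = 4 - 2 = 2)
(0*B)*(-4*(-5) + 6) = (0*2)*(-4*(-5) + 6) = 0*(20 + 6) = 0*26 = 0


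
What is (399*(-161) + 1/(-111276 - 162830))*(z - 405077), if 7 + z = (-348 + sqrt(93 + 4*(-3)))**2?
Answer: 5109275799289605/274106 ≈ 1.8640e+10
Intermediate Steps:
z = 114914 (z = -7 + (-348 + sqrt(93 + 4*(-3)))**2 = -7 + (-348 + sqrt(93 - 12))**2 = -7 + (-348 + sqrt(81))**2 = -7 + (-348 + 9)**2 = -7 + (-339)**2 = -7 + 114921 = 114914)
(399*(-161) + 1/(-111276 - 162830))*(z - 405077) = (399*(-161) + 1/(-111276 - 162830))*(114914 - 405077) = (-64239 + 1/(-274106))*(-290163) = (-64239 - 1/274106)*(-290163) = -17608295335/274106*(-290163) = 5109275799289605/274106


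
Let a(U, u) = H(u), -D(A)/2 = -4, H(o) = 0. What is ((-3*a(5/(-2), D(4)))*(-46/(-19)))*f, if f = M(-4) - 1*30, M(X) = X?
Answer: 0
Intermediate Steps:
D(A) = 8 (D(A) = -2*(-4) = 8)
a(U, u) = 0
f = -34 (f = -4 - 1*30 = -4 - 30 = -34)
((-3*a(5/(-2), D(4)))*(-46/(-19)))*f = ((-3*0)*(-46/(-19)))*(-34) = (0*(-46*(-1/19)))*(-34) = (0*(46/19))*(-34) = 0*(-34) = 0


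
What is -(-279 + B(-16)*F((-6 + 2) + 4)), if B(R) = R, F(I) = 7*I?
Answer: 279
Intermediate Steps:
-(-279 + B(-16)*F((-6 + 2) + 4)) = -(-279 - 112*((-6 + 2) + 4)) = -(-279 - 112*(-4 + 4)) = -(-279 - 112*0) = -(-279 - 16*0) = -(-279 + 0) = -1*(-279) = 279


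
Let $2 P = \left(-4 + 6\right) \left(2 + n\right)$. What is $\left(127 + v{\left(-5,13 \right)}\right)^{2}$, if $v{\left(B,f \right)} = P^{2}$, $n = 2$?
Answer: $20449$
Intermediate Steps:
$P = 4$ ($P = \frac{\left(-4 + 6\right) \left(2 + 2\right)}{2} = \frac{2 \cdot 4}{2} = \frac{1}{2} \cdot 8 = 4$)
$v{\left(B,f \right)} = 16$ ($v{\left(B,f \right)} = 4^{2} = 16$)
$\left(127 + v{\left(-5,13 \right)}\right)^{2} = \left(127 + 16\right)^{2} = 143^{2} = 20449$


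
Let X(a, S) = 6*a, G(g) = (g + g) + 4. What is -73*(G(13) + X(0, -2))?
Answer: -2190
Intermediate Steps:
G(g) = 4 + 2*g (G(g) = 2*g + 4 = 4 + 2*g)
-73*(G(13) + X(0, -2)) = -73*((4 + 2*13) + 6*0) = -73*((4 + 26) + 0) = -73*(30 + 0) = -73*30 = -2190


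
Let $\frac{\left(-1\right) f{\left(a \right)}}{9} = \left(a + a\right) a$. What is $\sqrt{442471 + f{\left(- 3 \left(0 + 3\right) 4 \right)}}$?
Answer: $\sqrt{419143} \approx 647.41$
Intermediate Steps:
$f{\left(a \right)} = - 18 a^{2}$ ($f{\left(a \right)} = - 9 \left(a + a\right) a = - 9 \cdot 2 a a = - 9 \cdot 2 a^{2} = - 18 a^{2}$)
$\sqrt{442471 + f{\left(- 3 \left(0 + 3\right) 4 \right)}} = \sqrt{442471 - 18 \left(- 3 \left(0 + 3\right) 4\right)^{2}} = \sqrt{442471 - 18 \left(\left(-3\right) 3 \cdot 4\right)^{2}} = \sqrt{442471 - 18 \left(\left(-9\right) 4\right)^{2}} = \sqrt{442471 - 18 \left(-36\right)^{2}} = \sqrt{442471 - 23328} = \sqrt{419143}$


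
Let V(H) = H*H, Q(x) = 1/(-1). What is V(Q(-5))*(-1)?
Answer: -1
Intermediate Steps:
Q(x) = -1
V(H) = H²
V(Q(-5))*(-1) = (-1)²*(-1) = 1*(-1) = -1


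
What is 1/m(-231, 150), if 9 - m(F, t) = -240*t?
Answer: 1/36009 ≈ 2.7771e-5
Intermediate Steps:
m(F, t) = 9 + 240*t (m(F, t) = 9 - (-240)*t = 9 + 240*t)
1/m(-231, 150) = 1/(9 + 240*150) = 1/(9 + 36000) = 1/36009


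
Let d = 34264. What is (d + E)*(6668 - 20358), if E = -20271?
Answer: -191564170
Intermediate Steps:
(d + E)*(6668 - 20358) = (34264 - 20271)*(6668 - 20358) = 13993*(-13690) = -191564170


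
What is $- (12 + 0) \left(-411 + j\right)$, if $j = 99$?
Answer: $3744$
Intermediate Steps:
$- (12 + 0) \left(-411 + j\right) = - (12 + 0) \left(-411 + 99\right) = \left(-1\right) 12 \left(-312\right) = \left(-12\right) \left(-312\right) = 3744$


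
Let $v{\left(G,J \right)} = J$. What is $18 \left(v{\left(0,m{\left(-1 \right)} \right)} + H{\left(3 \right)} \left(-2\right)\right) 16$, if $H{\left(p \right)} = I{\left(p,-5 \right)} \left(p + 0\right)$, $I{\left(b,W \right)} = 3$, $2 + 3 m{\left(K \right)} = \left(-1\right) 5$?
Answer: $-5856$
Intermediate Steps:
$m{\left(K \right)} = - \frac{7}{3}$ ($m{\left(K \right)} = - \frac{2}{3} + \frac{\left(-1\right) 5}{3} = - \frac{2}{3} + \frac{1}{3} \left(-5\right) = - \frac{2}{3} - \frac{5}{3} = - \frac{7}{3}$)
$H{\left(p \right)} = 3 p$ ($H{\left(p \right)} = 3 \left(p + 0\right) = 3 p$)
$18 \left(v{\left(0,m{\left(-1 \right)} \right)} + H{\left(3 \right)} \left(-2\right)\right) 16 = 18 \left(- \frac{7}{3} + 3 \cdot 3 \left(-2\right)\right) 16 = 18 \left(- \frac{7}{3} + 9 \left(-2\right)\right) 16 = 18 \left(- \frac{7}{3} - 18\right) 16 = 18 \left(- \frac{61}{3}\right) 16 = \left(-366\right) 16 = -5856$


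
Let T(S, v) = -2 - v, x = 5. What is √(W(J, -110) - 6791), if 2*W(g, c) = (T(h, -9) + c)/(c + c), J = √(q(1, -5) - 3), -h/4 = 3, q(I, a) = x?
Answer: 3*I*√36519230/220 ≈ 82.406*I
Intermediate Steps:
q(I, a) = 5
h = -12 (h = -4*3 = -12)
J = √2 (J = √(5 - 3) = √2 ≈ 1.4142)
W(g, c) = (7 + c)/(4*c) (W(g, c) = (((-2 - 1*(-9)) + c)/(c + c))/2 = (((-2 + 9) + c)/((2*c)))/2 = ((7 + c)*(1/(2*c)))/2 = ((7 + c)/(2*c))/2 = (7 + c)/(4*c))
√(W(J, -110) - 6791) = √((¼)*(7 - 110)/(-110) - 6791) = √((¼)*(-1/110)*(-103) - 6791) = √(103/440 - 6791) = √(-2987937/440) = 3*I*√36519230/220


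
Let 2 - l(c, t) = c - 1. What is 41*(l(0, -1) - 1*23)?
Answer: -820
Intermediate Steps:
l(c, t) = 3 - c (l(c, t) = 2 - (c - 1) = 2 - (-1 + c) = 2 + (1 - c) = 3 - c)
41*(l(0, -1) - 1*23) = 41*((3 - 1*0) - 1*23) = 41*((3 + 0) - 23) = 41*(3 - 23) = 41*(-20) = -820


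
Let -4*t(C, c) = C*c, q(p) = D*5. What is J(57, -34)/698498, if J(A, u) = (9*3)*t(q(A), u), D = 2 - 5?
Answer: -6885/1396996 ≈ -0.0049284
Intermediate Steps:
D = -3
q(p) = -15 (q(p) = -3*5 = -15)
t(C, c) = -C*c/4
J(A, u) = 405*u/4 (J(A, u) = (9*3)*(-¼*(-15)*u) = 27*(15*u/4) = 405*u/4)
J(57, -34)/698498 = ((405/4)*(-34))/698498 = -6885/2*1/698498 = -6885/1396996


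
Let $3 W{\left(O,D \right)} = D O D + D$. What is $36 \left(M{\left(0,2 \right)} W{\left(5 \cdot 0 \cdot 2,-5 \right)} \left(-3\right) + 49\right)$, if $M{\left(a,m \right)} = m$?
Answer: $2124$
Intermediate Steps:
$W{\left(O,D \right)} = \frac{D}{3} + \frac{O D^{2}}{3}$ ($W{\left(O,D \right)} = \frac{D O D + D}{3} = \frac{O D^{2} + D}{3} = \frac{D + O D^{2}}{3} = \frac{D}{3} + \frac{O D^{2}}{3}$)
$36 \left(M{\left(0,2 \right)} W{\left(5 \cdot 0 \cdot 2,-5 \right)} \left(-3\right) + 49\right) = 36 \left(2 \cdot \frac{1}{3} \left(-5\right) \left(1 - 5 \cdot 5 \cdot 0 \cdot 2\right) \left(-3\right) + 49\right) = 36 \left(2 \cdot \frac{1}{3} \left(-5\right) \left(1 - 5 \cdot 0 \cdot 2\right) \left(-3\right) + 49\right) = 36 \left(2 \cdot \frac{1}{3} \left(-5\right) \left(1 - 0\right) \left(-3\right) + 49\right) = 36 \left(2 \cdot \frac{1}{3} \left(-5\right) \left(1 + 0\right) \left(-3\right) + 49\right) = 36 \left(2 \cdot \frac{1}{3} \left(-5\right) 1 \left(-3\right) + 49\right) = 36 \left(2 \left(- \frac{5}{3}\right) \left(-3\right) + 49\right) = 36 \left(\left(- \frac{10}{3}\right) \left(-3\right) + 49\right) = 36 \left(10 + 49\right) = 36 \cdot 59 = 2124$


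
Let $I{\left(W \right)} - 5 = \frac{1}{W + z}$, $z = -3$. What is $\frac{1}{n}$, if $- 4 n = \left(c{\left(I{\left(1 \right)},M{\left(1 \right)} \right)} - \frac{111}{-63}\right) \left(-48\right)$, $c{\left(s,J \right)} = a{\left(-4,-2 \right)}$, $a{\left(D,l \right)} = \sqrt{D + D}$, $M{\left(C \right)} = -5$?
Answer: $\frac{259}{19588} - \frac{147 i \sqrt{2}}{9794} \approx 0.013222 - 0.021226 i$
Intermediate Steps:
$I{\left(W \right)} = 5 + \frac{1}{-3 + W}$ ($I{\left(W \right)} = 5 + \frac{1}{W - 3} = 5 + \frac{1}{-3 + W}$)
$a{\left(D,l \right)} = \sqrt{2} \sqrt{D}$ ($a{\left(D,l \right)} = \sqrt{2 D} = \sqrt{2} \sqrt{D}$)
$c{\left(s,J \right)} = 2 i \sqrt{2}$ ($c{\left(s,J \right)} = \sqrt{2} \sqrt{-4} = \sqrt{2} \cdot 2 i = 2 i \sqrt{2}$)
$n = \frac{148}{7} + 24 i \sqrt{2}$ ($n = - \frac{\left(2 i \sqrt{2} - \frac{111}{-63}\right) \left(-48\right)}{4} = - \frac{\left(2 i \sqrt{2} - - \frac{37}{21}\right) \left(-48\right)}{4} = - \frac{\left(2 i \sqrt{2} + \frac{37}{21}\right) \left(-48\right)}{4} = - \frac{\left(\frac{37}{21} + 2 i \sqrt{2}\right) \left(-48\right)}{4} = - \frac{- \frac{592}{7} - 96 i \sqrt{2}}{4} = \frac{148}{7} + 24 i \sqrt{2} \approx 21.143 + 33.941 i$)
$\frac{1}{n} = \frac{1}{\frac{148}{7} + 24 i \sqrt{2}}$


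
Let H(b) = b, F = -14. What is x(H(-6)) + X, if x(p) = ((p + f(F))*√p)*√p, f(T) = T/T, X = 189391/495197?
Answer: 15045301/495197 ≈ 30.382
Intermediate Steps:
X = 189391/495197 (X = 189391*(1/495197) = 189391/495197 ≈ 0.38246)
f(T) = 1
x(p) = p*(1 + p) (x(p) = ((p + 1)*√p)*√p = ((1 + p)*√p)*√p = (√p*(1 + p))*√p = p*(1 + p))
x(H(-6)) + X = -6*(1 - 6) + 189391/495197 = -6*(-5) + 189391/495197 = 30 + 189391/495197 = 15045301/495197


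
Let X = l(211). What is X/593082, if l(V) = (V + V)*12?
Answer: 844/98847 ≈ 0.0085385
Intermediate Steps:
l(V) = 24*V (l(V) = (2*V)*12 = 24*V)
X = 5064 (X = 24*211 = 5064)
X/593082 = 5064/593082 = 5064*(1/593082) = 844/98847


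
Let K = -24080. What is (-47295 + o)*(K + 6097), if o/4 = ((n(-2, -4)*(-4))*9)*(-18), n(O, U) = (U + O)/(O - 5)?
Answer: 810552897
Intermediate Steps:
n(O, U) = (O + U)/(-5 + O)
o = 15552/7 (o = 4*(((((-2 - 4)/(-5 - 2))*(-4))*9)*(-18)) = 4*((((-6/(-7))*(-4))*9)*(-18)) = 4*(((-⅐*(-6)*(-4))*9)*(-18)) = 4*((((6/7)*(-4))*9)*(-18)) = 4*(-24/7*9*(-18)) = 4*(-216/7*(-18)) = 4*(3888/7) = 15552/7 ≈ 2221.7)
(-47295 + o)*(K + 6097) = (-47295 + 15552/7)*(-24080 + 6097) = -315513/7*(-17983) = 810552897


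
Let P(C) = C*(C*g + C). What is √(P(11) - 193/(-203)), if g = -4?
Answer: 2*I*√3729922/203 ≈ 19.028*I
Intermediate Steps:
P(C) = -3*C² (P(C) = C*(C*(-4) + C) = C*(-4*C + C) = C*(-3*C) = -3*C²)
√(P(11) - 193/(-203)) = √(-3*11² - 193/(-203)) = √(-3*121 - 193*(-1/203)) = √(-363 + 193/203) = √(-73496/203) = 2*I*√3729922/203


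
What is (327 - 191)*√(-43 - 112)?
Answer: 136*I*√155 ≈ 1693.2*I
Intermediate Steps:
(327 - 191)*√(-43 - 112) = 136*√(-155) = 136*(I*√155) = 136*I*√155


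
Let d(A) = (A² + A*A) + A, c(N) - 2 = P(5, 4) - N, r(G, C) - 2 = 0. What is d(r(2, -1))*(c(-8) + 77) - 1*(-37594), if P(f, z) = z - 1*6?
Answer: 38444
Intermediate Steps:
P(f, z) = -6 + z (P(f, z) = z - 6 = -6 + z)
r(G, C) = 2 (r(G, C) = 2 + 0 = 2)
c(N) = -N (c(N) = 2 + ((-6 + 4) - N) = 2 + (-2 - N) = -N)
d(A) = A + 2*A² (d(A) = (A² + A²) + A = 2*A² + A = A + 2*A²)
d(r(2, -1))*(c(-8) + 77) - 1*(-37594) = (2*(1 + 2*2))*(-1*(-8) + 77) - 1*(-37594) = (2*(1 + 4))*(8 + 77) + 37594 = (2*5)*85 + 37594 = 10*85 + 37594 = 850 + 37594 = 38444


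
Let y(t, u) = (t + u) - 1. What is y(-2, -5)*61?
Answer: -488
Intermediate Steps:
y(t, u) = -1 + t + u
y(-2, -5)*61 = (-1 - 2 - 5)*61 = -8*61 = -488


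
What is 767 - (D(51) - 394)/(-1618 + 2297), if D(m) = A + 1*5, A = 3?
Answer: 521179/679 ≈ 767.57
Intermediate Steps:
D(m) = 8 (D(m) = 3 + 1*5 = 3 + 5 = 8)
767 - (D(51) - 394)/(-1618 + 2297) = 767 - (8 - 394)/(-1618 + 2297) = 767 - (-386)/679 = 767 - 1*(-386/679) = 767 + 386/679 = 521179/679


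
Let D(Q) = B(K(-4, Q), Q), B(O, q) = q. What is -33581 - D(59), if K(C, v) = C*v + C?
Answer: -33640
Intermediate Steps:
K(C, v) = C + C*v
D(Q) = Q
-33581 - D(59) = -33581 - 1*59 = -33581 - 59 = -33640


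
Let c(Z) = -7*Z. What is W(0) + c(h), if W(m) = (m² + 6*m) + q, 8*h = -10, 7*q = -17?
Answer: 177/28 ≈ 6.3214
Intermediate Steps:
q = -17/7 (q = (⅐)*(-17) = -17/7 ≈ -2.4286)
h = -5/4 (h = (⅛)*(-10) = -5/4 ≈ -1.2500)
W(m) = -17/7 + m² + 6*m (W(m) = (m² + 6*m) - 17/7 = -17/7 + m² + 6*m)
W(0) + c(h) = (-17/7 + 0² + 6*0) - 7*(-5/4) = (-17/7 + 0 + 0) + 35/4 = -17/7 + 35/4 = 177/28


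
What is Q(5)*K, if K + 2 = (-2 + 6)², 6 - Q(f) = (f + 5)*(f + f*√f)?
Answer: -616 - 700*√5 ≈ -2181.2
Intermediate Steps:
Q(f) = 6 - (5 + f)*(f + f^(3/2)) (Q(f) = 6 - (f + 5)*(f + f*√f) = 6 - (5 + f)*(f + f^(3/2)))
K = 14 (K = -2 + (-2 + 6)² = -2 + 4² = -2 + 16 = 14)
Q(5)*K = (6 - 1*5² - 5^(5/2) - 5*5 - 25*√5)*14 = (6 - 1*25 - 25*√5 - 25 - 25*√5)*14 = (6 - 25 - 25*√5 - 25 - 25*√5)*14 = (-44 - 50*√5)*14 = -616 - 700*√5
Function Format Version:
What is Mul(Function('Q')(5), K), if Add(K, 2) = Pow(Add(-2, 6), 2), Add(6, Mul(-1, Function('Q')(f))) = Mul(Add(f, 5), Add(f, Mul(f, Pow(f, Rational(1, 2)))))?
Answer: Add(-616, Mul(-700, Pow(5, Rational(1, 2)))) ≈ -2181.2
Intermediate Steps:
Function('Q')(f) = Add(6, Mul(-1, Add(5, f), Add(f, Pow(f, Rational(3, 2))))) (Function('Q')(f) = Add(6, Mul(-1, Mul(Add(f, 5), Add(f, Mul(f, Pow(f, Rational(1, 2))))))) = Add(6, Mul(-1, Mul(Add(5, f), Add(f, Pow(f, Rational(3, 2)))))) = Add(6, Mul(-1, Add(5, f), Add(f, Pow(f, Rational(3, 2))))))
K = 14 (K = Add(-2, Pow(Add(-2, 6), 2)) = Add(-2, Pow(4, 2)) = Add(-2, 16) = 14)
Mul(Function('Q')(5), K) = Mul(Add(6, Mul(-1, Pow(5, 2)), Mul(-1, Pow(5, Rational(5, 2))), Mul(-5, 5), Mul(-5, Pow(5, Rational(3, 2)))), 14) = Mul(Add(6, Mul(-1, 25), Mul(-1, Mul(25, Pow(5, Rational(1, 2)))), -25, Mul(-5, Mul(5, Pow(5, Rational(1, 2))))), 14) = Mul(Add(6, -25, Mul(-25, Pow(5, Rational(1, 2))), -25, Mul(-25, Pow(5, Rational(1, 2)))), 14) = Mul(Add(-44, Mul(-50, Pow(5, Rational(1, 2)))), 14) = Add(-616, Mul(-700, Pow(5, Rational(1, 2))))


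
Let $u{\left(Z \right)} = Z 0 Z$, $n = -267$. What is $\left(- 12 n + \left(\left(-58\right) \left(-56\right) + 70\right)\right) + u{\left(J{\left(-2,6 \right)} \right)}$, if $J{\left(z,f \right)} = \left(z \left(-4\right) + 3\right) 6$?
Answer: $6522$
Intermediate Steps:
$J{\left(z,f \right)} = 18 - 24 z$ ($J{\left(z,f \right)} = \left(- 4 z + 3\right) 6 = \left(3 - 4 z\right) 6 = 18 - 24 z$)
$u{\left(Z \right)} = 0$ ($u{\left(Z \right)} = 0 Z = 0$)
$\left(- 12 n + \left(\left(-58\right) \left(-56\right) + 70\right)\right) + u{\left(J{\left(-2,6 \right)} \right)} = \left(\left(-12\right) \left(-267\right) + \left(\left(-58\right) \left(-56\right) + 70\right)\right) + 0 = \left(3204 + \left(3248 + 70\right)\right) + 0 = \left(3204 + 3318\right) + 0 = 6522 + 0 = 6522$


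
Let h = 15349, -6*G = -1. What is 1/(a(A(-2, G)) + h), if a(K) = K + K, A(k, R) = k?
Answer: 1/15345 ≈ 6.5168e-5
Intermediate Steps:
G = ⅙ (G = -⅙*(-1) = ⅙ ≈ 0.16667)
a(K) = 2*K
1/(a(A(-2, G)) + h) = 1/(2*(-2) + 15349) = 1/(-4 + 15349) = 1/15345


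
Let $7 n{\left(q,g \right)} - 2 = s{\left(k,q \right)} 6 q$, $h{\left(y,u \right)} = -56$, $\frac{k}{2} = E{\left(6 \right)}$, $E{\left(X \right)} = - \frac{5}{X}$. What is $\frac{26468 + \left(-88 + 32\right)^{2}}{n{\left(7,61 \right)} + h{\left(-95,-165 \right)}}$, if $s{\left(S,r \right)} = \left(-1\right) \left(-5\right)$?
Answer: $- \frac{17269}{15} \approx -1151.3$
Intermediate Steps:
$k = - \frac{5}{3}$ ($k = 2 \left(- \frac{5}{6}\right) = - \frac{5}{3} \approx -1.6667$)
$s{\left(S,r \right)} = 5$
$n{\left(q,g \right)} = \frac{2}{7} + \frac{30 q}{7}$ ($n{\left(q,g \right)} = \frac{2}{7} + \frac{5 \cdot 6 q}{7} = \frac{2}{7} + \frac{30 q}{7}$)
$\frac{26468 + \left(-88 + 32\right)^{2}}{n{\left(7,61 \right)} + h{\left(-95,-165 \right)}} = \frac{26468 + \left(-88 + 32\right)^{2}}{\left(\frac{2}{7} + \frac{30}{7} \cdot 7\right) - 56} = \frac{26468 + \left(-56\right)^{2}}{\left(\frac{2}{7} + 30\right) - 56} = \frac{26468 + 3136}{\frac{212}{7} - 56} = \frac{29604}{- \frac{180}{7}} = 29604 \left(- \frac{7}{180}\right) = - \frac{17269}{15}$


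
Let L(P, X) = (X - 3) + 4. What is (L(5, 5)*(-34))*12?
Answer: -2448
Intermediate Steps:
L(P, X) = 1 + X (L(P, X) = (-3 + X) + 4 = 1 + X)
(L(5, 5)*(-34))*12 = ((1 + 5)*(-34))*12 = (6*(-34))*12 = -204*12 = -2448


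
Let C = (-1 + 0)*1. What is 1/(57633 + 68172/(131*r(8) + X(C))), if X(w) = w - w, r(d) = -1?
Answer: 131/7481751 ≈ 1.7509e-5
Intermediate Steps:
C = -1 (C = -1*1 = -1)
X(w) = 0
1/(57633 + 68172/(131*r(8) + X(C))) = 1/(57633 + 68172/(131*(-1) + 0)) = 1/(57633 + 68172/(-131 + 0)) = 1/(57633 + 68172/(-131)) = 1/(57633 + 68172*(-1/131)) = 1/(57633 - 68172/131) = 1/(7481751/131) = 131/7481751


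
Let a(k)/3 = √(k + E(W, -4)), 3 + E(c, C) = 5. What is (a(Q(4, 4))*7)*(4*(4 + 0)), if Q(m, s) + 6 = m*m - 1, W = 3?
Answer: 336*√11 ≈ 1114.4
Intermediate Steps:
Q(m, s) = -7 + m² (Q(m, s) = -6 + (m*m - 1) = -6 + (m² - 1) = -6 + (-1 + m²) = -7 + m²)
E(c, C) = 2 (E(c, C) = -3 + 5 = 2)
a(k) = 3*√(2 + k) (a(k) = 3*√(k + 2) = 3*√(2 + k))
(a(Q(4, 4))*7)*(4*(4 + 0)) = ((3*√(2 + (-7 + 4²)))*7)*(4*(4 + 0)) = ((3*√(2 + (-7 + 16)))*7)*(4*4) = ((3*√(2 + 9))*7)*16 = ((3*√11)*7)*16 = (21*√11)*16 = 336*√11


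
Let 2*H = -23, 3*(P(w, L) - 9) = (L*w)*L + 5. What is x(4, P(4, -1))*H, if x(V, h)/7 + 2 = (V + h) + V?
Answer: -1449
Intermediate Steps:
P(w, L) = 32/3 + w*L**2/3 (P(w, L) = 9 + ((L*w)*L + 5)/3 = 9 + (w*L**2 + 5)/3 = 9 + (5 + w*L**2)/3 = 9 + (5/3 + w*L**2/3) = 32/3 + w*L**2/3)
H = -23/2 (H = (1/2)*(-23) = -23/2 ≈ -11.500)
x(V, h) = -14 + 7*h + 14*V (x(V, h) = -14 + 7*((V + h) + V) = -14 + 7*(h + 2*V) = -14 + (7*h + 14*V) = -14 + 7*h + 14*V)
x(4, P(4, -1))*H = (-14 + 7*(32/3 + (1/3)*4*(-1)**2) + 14*4)*(-23/2) = (-14 + 7*(32/3 + (1/3)*4*1) + 56)*(-23/2) = (-14 + 7*(32/3 + 4/3) + 56)*(-23/2) = (-14 + 7*12 + 56)*(-23/2) = (-14 + 84 + 56)*(-23/2) = 126*(-23/2) = -1449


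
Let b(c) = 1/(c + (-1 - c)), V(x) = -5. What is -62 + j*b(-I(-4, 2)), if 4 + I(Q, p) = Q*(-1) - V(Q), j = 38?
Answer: -100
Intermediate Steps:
I(Q, p) = 1 - Q (I(Q, p) = -4 + (Q*(-1) - 1*(-5)) = -4 + (-Q + 5) = -4 + (5 - Q) = 1 - Q)
b(c) = -1 (b(c) = 1/(-1) = -1)
-62 + j*b(-I(-4, 2)) = -62 + 38*(-1) = -62 - 38 = -100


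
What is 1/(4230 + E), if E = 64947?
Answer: 1/69177 ≈ 1.4456e-5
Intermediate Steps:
1/(4230 + E) = 1/(4230 + 64947) = 1/69177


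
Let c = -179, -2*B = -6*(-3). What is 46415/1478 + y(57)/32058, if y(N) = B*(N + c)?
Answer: 82755273/2632318 ≈ 31.438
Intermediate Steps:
B = -9 (B = -(-3)*(-3) = -½*18 = -9)
y(N) = 1611 - 9*N (y(N) = -9*(N - 179) = -9*(-179 + N) = 1611 - 9*N)
46415/1478 + y(57)/32058 = 46415/1478 + (1611 - 9*57)/32058 = 46415*(1/1478) + (1611 - 513)*(1/32058) = 46415/1478 + 1098*(1/32058) = 46415/1478 + 61/1781 = 82755273/2632318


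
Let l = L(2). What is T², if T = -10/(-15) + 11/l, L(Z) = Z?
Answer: 1369/36 ≈ 38.028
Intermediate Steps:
l = 2
T = 37/6 (T = -10/(-15) + 11/2 = -10*(-1/15) + 11*(½) = ⅔ + 11/2 = 37/6 ≈ 6.1667)
T² = (37/6)² = 1369/36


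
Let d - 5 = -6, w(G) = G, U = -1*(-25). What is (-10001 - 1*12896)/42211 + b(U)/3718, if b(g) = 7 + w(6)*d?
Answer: -6545295/12072346 ≈ -0.54217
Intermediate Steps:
U = 25
d = -1 (d = 5 - 6 = -1)
b(g) = 1 (b(g) = 7 + 6*(-1) = 7 - 6 = 1)
(-10001 - 1*12896)/42211 + b(U)/3718 = (-10001 - 1*12896)/42211 + 1/3718 = (-10001 - 12896)*(1/42211) + 1*(1/3718) = -22897*1/42211 + 1/3718 = -22897/42211 + 1/3718 = -6545295/12072346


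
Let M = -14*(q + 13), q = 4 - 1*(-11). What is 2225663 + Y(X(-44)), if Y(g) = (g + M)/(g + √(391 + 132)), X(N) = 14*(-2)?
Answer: 193636601/87 + 140*√523/87 ≈ 2.2257e+6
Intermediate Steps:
q = 15 (q = 4 + 11 = 15)
M = -392 (M = -14*(15 + 13) = -14*28 = -392)
X(N) = -28
Y(g) = (-392 + g)/(g + √523) (Y(g) = (g - 392)/(g + √(391 + 132)) = (-392 + g)/(g + √523))
2225663 + Y(X(-44)) = 2225663 + (-392 - 28)/(-28 + √523) = 2225663 - 420/(-28 + √523)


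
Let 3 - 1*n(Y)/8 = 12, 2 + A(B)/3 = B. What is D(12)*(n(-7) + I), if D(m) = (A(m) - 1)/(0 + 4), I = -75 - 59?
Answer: -2987/2 ≈ -1493.5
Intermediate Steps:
A(B) = -6 + 3*B
n(Y) = -72 (n(Y) = 24 - 8*12 = 24 - 96 = -72)
I = -134
D(m) = -7/4 + 3*m/4 (D(m) = ((-6 + 3*m) - 1)/(0 + 4) = (-7 + 3*m)/4 = (-7 + 3*m)*(¼) = -7/4 + 3*m/4)
D(12)*(n(-7) + I) = (-7/4 + (¾)*12)*(-72 - 134) = (-7/4 + 9)*(-206) = (29/4)*(-206) = -2987/2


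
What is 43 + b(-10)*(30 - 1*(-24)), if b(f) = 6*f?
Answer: -3197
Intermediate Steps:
43 + b(-10)*(30 - 1*(-24)) = 43 + (6*(-10))*(30 - 1*(-24)) = 43 - 60*(30 + 24) = 43 - 60*54 = 43 - 3240 = -3197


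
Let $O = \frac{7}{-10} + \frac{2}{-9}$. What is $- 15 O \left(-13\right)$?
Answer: $- \frac{1079}{6} \approx -179.83$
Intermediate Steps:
$O = - \frac{83}{90}$ ($O = 7 \left(- \frac{1}{10}\right) + 2 \left(- \frac{1}{9}\right) = - \frac{7}{10} - \frac{2}{9} = - \frac{83}{90} \approx -0.92222$)
$- 15 O \left(-13\right) = \left(-15\right) \left(- \frac{83}{90}\right) \left(-13\right) = \frac{83}{6} \left(-13\right) = - \frac{1079}{6}$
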